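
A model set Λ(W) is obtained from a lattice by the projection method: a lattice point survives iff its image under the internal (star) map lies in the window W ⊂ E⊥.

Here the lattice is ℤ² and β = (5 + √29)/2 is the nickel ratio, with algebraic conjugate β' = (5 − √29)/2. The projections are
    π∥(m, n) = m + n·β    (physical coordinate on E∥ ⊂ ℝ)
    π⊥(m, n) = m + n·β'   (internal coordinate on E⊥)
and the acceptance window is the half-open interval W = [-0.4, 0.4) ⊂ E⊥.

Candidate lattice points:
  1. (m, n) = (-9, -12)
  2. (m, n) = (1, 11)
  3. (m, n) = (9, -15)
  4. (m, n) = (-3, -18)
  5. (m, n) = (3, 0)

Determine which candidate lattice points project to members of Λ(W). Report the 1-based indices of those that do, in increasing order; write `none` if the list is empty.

Numerically β ≈ 5.1926 and β' = −1/β ≈ -0.1926.
candidate 1: (m,n)=(-9,-12) → π∥ = -9-12·β ≈ -71.3110, π⊥ = -9-12·β' ≈ -6.6890 ∉ [-0.4, 0.4) ⇒ out
candidate 2: (m,n)=(1,11) → π∥ = 1+11·β ≈ 58.1184, π⊥ = 1+11·β' ≈ -1.1184 ∉ [-0.4, 0.4) ⇒ out
candidate 3: (m,n)=(9,-15) → π∥ = 9-15·β ≈ -68.8887, π⊥ = 9-15·β' ≈ 11.8887 ∉ [-0.4, 0.4) ⇒ out
candidate 4: (m,n)=(-3,-18) → π∥ = -3-18·β ≈ -96.4665, π⊥ = -3-18·β' ≈ 0.4665 ∉ [-0.4, 0.4) ⇒ out
candidate 5: (m,n)=(3,0) → π∥ = 3+0·β ≈ 3.0000, π⊥ = 3+0·β' ≈ 3.0000 ∉ [-0.4, 0.4) ⇒ out

none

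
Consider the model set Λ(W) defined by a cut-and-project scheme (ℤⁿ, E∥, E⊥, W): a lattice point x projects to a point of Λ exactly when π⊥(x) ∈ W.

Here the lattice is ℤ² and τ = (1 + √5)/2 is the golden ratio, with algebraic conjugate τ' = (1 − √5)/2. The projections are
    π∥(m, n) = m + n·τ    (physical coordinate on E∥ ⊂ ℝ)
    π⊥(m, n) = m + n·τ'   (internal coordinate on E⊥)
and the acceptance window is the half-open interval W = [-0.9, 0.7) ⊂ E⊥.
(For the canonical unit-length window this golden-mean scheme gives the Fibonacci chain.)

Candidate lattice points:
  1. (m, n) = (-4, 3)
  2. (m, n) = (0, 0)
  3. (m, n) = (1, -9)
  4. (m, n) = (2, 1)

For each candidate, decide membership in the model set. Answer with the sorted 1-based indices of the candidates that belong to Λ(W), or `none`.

τ' = (1−√5)/2 ≈ -0.61803.
#1 (-4,3): internal coord -4 + (3)·τ' = -5.85410; -5.85410 ∉ [-0.9, 0.7) → out
#2 (0,0): internal coord 0 + (0)·τ' = +0.00000; +0.00000 ∈ [-0.9, 0.7) → IN Λ
#3 (1,-9): internal coord 1 + (-9)·τ' = +6.56231; +6.56231 ∉ [-0.9, 0.7) → out
#4 (2,1): internal coord 2 + (1)·τ' = +1.38197; +1.38197 ∉ [-0.9, 0.7) → out

2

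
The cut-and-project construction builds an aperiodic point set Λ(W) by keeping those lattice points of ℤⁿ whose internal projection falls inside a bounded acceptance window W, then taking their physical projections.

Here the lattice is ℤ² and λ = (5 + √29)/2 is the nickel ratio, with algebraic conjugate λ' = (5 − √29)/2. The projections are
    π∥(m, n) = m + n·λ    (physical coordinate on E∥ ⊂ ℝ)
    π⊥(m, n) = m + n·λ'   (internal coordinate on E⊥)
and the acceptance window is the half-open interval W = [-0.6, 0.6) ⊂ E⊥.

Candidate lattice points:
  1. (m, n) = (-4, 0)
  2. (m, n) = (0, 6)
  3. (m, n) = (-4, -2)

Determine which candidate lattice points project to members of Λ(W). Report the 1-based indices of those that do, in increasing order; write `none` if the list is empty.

none

λ' = (5−√29)/2 ≈ -0.19258.
#1 (-4,0): internal coord -4 + (0)·λ' = -4.00000; -4.00000 ∉ [-0.6, 0.6) → out
#2 (0,6): internal coord 0 + (6)·λ' = -1.15549; -1.15549 ∉ [-0.6, 0.6) → out
#3 (-4,-2): internal coord -4 + (-2)·λ' = -3.61484; -3.61484 ∉ [-0.6, 0.6) → out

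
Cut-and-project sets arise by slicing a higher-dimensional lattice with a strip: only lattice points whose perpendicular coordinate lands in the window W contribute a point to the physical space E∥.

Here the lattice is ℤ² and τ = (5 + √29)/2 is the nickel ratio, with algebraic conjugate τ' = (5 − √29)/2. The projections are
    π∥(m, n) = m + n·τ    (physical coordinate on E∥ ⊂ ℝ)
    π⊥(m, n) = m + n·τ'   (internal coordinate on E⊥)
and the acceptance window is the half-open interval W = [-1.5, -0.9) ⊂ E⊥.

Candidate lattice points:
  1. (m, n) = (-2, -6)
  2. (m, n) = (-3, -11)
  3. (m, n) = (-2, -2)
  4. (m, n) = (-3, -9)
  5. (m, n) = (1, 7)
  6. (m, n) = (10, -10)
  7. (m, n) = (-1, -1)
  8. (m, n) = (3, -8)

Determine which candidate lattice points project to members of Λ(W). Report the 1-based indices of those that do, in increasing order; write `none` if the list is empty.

τ' = (5−√29)/2 ≈ -0.192582.
#1 (-2,-6): internal coord -2 + (-6)·τ' = -0.844506; -0.844506 ∉ [-1.5, -0.9) → out
#2 (-3,-11): internal coord -3 + (-11)·τ' = -0.881594; -0.881594 ∉ [-1.5, -0.9) → out
#3 (-2,-2): internal coord -2 + (-2)·τ' = -1.614835; -1.614835 ∉ [-1.5, -0.9) → out
#4 (-3,-9): internal coord -3 + (-9)·τ' = -1.266758; -1.266758 ∈ [-1.5, -0.9) → IN Λ
#5 (1,7): internal coord 1 + (7)·τ' = -0.348077; -0.348077 ∉ [-1.5, -0.9) → out
#6 (10,-10): internal coord 10 + (-10)·τ' = +11.925824; +11.925824 ∉ [-1.5, -0.9) → out
#7 (-1,-1): internal coord -1 + (-1)·τ' = -0.807418; -0.807418 ∉ [-1.5, -0.9) → out
#8 (3,-8): internal coord 3 + (-8)·τ' = +4.540659; +4.540659 ∉ [-1.5, -0.9) → out

4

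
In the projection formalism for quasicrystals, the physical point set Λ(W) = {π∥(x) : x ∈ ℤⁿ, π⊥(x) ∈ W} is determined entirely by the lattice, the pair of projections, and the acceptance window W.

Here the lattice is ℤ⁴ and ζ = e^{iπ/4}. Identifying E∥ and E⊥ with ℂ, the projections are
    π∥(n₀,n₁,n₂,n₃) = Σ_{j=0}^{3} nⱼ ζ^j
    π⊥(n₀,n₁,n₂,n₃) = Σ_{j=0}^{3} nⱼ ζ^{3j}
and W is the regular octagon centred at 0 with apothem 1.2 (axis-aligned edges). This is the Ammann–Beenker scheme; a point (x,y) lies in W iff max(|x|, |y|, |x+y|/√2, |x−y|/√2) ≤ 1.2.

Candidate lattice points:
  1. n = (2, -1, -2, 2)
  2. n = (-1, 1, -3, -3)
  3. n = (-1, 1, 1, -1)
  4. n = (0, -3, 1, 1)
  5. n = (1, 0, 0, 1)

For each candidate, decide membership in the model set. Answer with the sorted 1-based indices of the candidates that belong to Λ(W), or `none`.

With ζ = e^{iπ/4} the internal vectors are ζ^0,ζ^3,ζ^6,ζ^9.
#1 (2, -1, -2, 2): internal (4.1213, 2.7071); octagon support 4.8284 vs apothem 1.2 → ∉ W
#2 (-1, 1, -3, -3): internal (-3.8284, 1.5858); octagon support 3.8284 vs apothem 1.2 → ∉ W
#3 (-1, 1, 1, -1): internal (-2.4142, -1.0000); octagon support 2.4142 vs apothem 1.2 → ∉ W
#4 (0, -3, 1, 1): internal (2.8284, -2.4142); octagon support 3.7071 vs apothem 1.2 → ∉ W
#5 (1, 0, 0, 1): internal (1.7071, 0.7071); octagon support 1.7071 vs apothem 1.2 → ∉ W

none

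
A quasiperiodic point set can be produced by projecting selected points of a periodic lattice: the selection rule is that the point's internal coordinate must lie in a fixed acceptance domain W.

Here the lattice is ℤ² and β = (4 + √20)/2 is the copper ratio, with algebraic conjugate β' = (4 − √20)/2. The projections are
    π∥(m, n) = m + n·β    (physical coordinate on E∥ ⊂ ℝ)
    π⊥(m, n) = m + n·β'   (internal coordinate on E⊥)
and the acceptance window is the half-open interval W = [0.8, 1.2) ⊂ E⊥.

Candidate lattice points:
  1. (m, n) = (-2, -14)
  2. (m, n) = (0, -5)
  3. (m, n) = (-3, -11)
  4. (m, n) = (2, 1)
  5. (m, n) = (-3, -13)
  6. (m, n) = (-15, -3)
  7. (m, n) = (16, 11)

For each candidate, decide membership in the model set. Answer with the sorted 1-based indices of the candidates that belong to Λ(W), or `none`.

Compute β' = (4−√20)/2 = -0.236068, so π⊥(m,n) = m -0.236068·n.
#1 (-2,-14): internal coord -2 + (-14)·β' = +1.304952; +1.304952 ∉ [0.8, 1.2) → out
#2 (0,-5): internal coord 0 + (-5)·β' = +1.180340; +1.180340 ∈ [0.8, 1.2) → IN Λ
#3 (-3,-11): internal coord -3 + (-11)·β' = -0.403252; -0.403252 ∉ [0.8, 1.2) → out
#4 (2,1): internal coord 2 + (1)·β' = +1.763932; +1.763932 ∉ [0.8, 1.2) → out
#5 (-3,-13): internal coord -3 + (-13)·β' = +0.068884; +0.068884 ∉ [0.8, 1.2) → out
#6 (-15,-3): internal coord -15 + (-3)·β' = -14.291796; -14.291796 ∉ [0.8, 1.2) → out
#7 (16,11): internal coord 16 + (11)·β' = +13.403252; +13.403252 ∉ [0.8, 1.2) → out

2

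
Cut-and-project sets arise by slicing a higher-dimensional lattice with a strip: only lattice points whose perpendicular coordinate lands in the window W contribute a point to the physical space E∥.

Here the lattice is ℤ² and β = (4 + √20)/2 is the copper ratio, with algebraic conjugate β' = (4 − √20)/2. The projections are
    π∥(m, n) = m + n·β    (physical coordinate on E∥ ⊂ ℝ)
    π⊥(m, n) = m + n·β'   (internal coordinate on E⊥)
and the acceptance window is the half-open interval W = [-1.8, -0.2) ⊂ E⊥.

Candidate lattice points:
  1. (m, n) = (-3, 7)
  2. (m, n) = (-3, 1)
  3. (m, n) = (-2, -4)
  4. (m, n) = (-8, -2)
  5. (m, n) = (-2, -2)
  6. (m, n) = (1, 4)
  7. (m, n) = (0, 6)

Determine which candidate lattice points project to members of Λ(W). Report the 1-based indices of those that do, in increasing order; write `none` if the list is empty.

3, 5, 7

β' = (4−√20)/2 ≈ -0.2361.
#1 (-3,7): internal coord -3 + (7)·β' = -4.6525; -4.6525 ∉ [-1.8, -0.2) → out
#2 (-3,1): internal coord -3 + (1)·β' = -3.2361; -3.2361 ∉ [-1.8, -0.2) → out
#3 (-2,-4): internal coord -2 + (-4)·β' = -1.0557; -1.0557 ∈ [-1.8, -0.2) → IN Λ
#4 (-8,-2): internal coord -8 + (-2)·β' = -7.5279; -7.5279 ∉ [-1.8, -0.2) → out
#5 (-2,-2): internal coord -2 + (-2)·β' = -1.5279; -1.5279 ∈ [-1.8, -0.2) → IN Λ
#6 (1,4): internal coord 1 + (4)·β' = +0.0557; +0.0557 ∉ [-1.8, -0.2) → out
#7 (0,6): internal coord 0 + (6)·β' = -1.4164; -1.4164 ∈ [-1.8, -0.2) → IN Λ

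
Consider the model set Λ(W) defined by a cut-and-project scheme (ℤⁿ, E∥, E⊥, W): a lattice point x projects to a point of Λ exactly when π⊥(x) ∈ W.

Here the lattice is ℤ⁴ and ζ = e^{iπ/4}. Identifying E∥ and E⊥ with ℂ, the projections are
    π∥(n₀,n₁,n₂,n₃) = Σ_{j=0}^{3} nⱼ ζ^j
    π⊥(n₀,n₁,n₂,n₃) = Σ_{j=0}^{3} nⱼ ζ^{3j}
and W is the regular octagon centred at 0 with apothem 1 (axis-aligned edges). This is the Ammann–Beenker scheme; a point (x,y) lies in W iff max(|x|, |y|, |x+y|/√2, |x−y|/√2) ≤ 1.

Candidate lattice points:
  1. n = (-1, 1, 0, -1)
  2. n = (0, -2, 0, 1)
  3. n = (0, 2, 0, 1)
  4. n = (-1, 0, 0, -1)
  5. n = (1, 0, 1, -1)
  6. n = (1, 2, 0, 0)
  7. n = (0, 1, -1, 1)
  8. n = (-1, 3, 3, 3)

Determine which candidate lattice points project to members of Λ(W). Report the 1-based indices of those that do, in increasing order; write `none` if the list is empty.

With ζ = e^{iπ/4} the internal vectors are ζ^0,ζ^3,ζ^6,ζ^9.
candidate 1: n = (-1, 1, 0, -1) → π⊥ ≈ (-2.4142, +0.0000); max(|x|,|y|,|x±y|/√2) = 2.4142 > 1 ⇒ ∉ W
candidate 2: n = (0, -2, 0, 1) → π⊥ ≈ (+2.1213, -0.7071); max(|x|,|y|,|x±y|/√2) = 2.1213 > 1 ⇒ ∉ W
candidate 3: n = (0, 2, 0, 1) → π⊥ ≈ (-0.7071, +2.1213); max(|x|,|y|,|x±y|/√2) = 2.1213 > 1 ⇒ ∉ W
candidate 4: n = (-1, 0, 0, -1) → π⊥ ≈ (-1.7071, -0.7071); max(|x|,|y|,|x±y|/√2) = 1.7071 > 1 ⇒ ∉ W
candidate 5: n = (1, 0, 1, -1) → π⊥ ≈ (+0.2929, -1.7071); max(|x|,|y|,|x±y|/√2) = 1.7071 > 1 ⇒ ∉ W
candidate 6: n = (1, 2, 0, 0) → π⊥ ≈ (-0.4142, +1.4142); max(|x|,|y|,|x±y|/√2) = 1.4142 > 1 ⇒ ∉ W
candidate 7: n = (0, 1, -1, 1) → π⊥ ≈ (+0.0000, +2.4142); max(|x|,|y|,|x±y|/√2) = 2.4142 > 1 ⇒ ∉ W
candidate 8: n = (-1, 3, 3, 3) → π⊥ ≈ (-1.0000, +1.2426); max(|x|,|y|,|x±y|/√2) = 1.5858 > 1 ⇒ ∉ W

none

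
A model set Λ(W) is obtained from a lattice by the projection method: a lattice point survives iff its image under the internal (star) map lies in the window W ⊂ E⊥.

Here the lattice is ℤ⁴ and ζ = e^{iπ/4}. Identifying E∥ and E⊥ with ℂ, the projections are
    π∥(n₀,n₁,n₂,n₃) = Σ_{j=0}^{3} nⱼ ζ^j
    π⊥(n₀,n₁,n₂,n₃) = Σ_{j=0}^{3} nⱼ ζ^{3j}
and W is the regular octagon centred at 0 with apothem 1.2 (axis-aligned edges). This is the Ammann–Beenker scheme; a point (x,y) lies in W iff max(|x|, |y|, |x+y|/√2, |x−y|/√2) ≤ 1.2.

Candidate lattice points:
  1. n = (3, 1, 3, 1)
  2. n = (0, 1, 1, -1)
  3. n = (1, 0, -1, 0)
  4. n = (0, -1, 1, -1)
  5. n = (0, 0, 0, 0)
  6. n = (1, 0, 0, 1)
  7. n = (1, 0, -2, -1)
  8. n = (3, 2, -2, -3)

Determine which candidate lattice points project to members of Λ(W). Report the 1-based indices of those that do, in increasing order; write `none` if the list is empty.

5

Internal map: ζ^{3j} for j=0..3 gives (1,0), (−√2/2,√2/2), (0,−1), (√2/2,√2/2).
candidate 1: n = (3, 1, 3, 1) → π⊥ ≈ (+3.00000, -1.58579); max(|x|,|y|,|x±y|/√2) = 3.24264 > 1.2 ⇒ ∉ W
candidate 2: n = (0, 1, 1, -1) → π⊥ ≈ (-1.41421, -1.00000); max(|x|,|y|,|x±y|/√2) = 1.70711 > 1.2 ⇒ ∉ W
candidate 3: n = (1, 0, -1, 0) → π⊥ ≈ (+1.00000, +1.00000); max(|x|,|y|,|x±y|/√2) = 1.41421 > 1.2 ⇒ ∉ W
candidate 4: n = (0, -1, 1, -1) → π⊥ ≈ (+0.00000, -2.41421); max(|x|,|y|,|x±y|/√2) = 2.41421 > 1.2 ⇒ ∉ W
candidate 5: n = (0, 0, 0, 0) → π⊥ ≈ (+0.00000, +0.00000); max(|x|,|y|,|x±y|/√2) = 0.00000 ≤ 1.2 ⇒ ∈ W
candidate 6: n = (1, 0, 0, 1) → π⊥ ≈ (+1.70711, +0.70711); max(|x|,|y|,|x±y|/√2) = 1.70711 > 1.2 ⇒ ∉ W
candidate 7: n = (1, 0, -2, -1) → π⊥ ≈ (+0.29289, +1.29289); max(|x|,|y|,|x±y|/√2) = 1.29289 > 1.2 ⇒ ∉ W
candidate 8: n = (3, 2, -2, -3) → π⊥ ≈ (-0.53553, +1.29289); max(|x|,|y|,|x±y|/√2) = 1.29289 > 1.2 ⇒ ∉ W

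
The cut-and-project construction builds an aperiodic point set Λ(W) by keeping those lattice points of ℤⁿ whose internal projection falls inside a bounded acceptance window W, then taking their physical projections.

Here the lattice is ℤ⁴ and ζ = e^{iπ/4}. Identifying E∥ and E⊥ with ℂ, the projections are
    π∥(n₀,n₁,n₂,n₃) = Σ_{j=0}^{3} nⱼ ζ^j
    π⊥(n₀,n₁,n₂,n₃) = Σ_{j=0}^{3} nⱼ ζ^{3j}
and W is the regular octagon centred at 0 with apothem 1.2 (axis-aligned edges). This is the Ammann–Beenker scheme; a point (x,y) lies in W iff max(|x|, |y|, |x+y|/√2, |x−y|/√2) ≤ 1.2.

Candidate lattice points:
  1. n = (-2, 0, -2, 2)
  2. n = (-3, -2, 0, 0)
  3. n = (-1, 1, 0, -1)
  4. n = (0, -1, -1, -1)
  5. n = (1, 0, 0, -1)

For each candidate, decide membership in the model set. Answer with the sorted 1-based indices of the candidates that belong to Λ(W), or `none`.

4, 5

π⊥(n) = n₀ + n₁ζ³ + n₂ζ⁶ + n₃ζ⁹ where ζ = e^{iπ/4}.
#1 (-2, 0, -2, 2): internal (-0.585786, 3.414214); octagon support 3.414214 vs apothem 1.2 → ∉ W
#2 (-3, -2, 0, 0): internal (-1.585786, -1.414214); octagon support 2.121320 vs apothem 1.2 → ∉ W
#3 (-1, 1, 0, -1): internal (-2.414214, 0.000000); octagon support 2.414214 vs apothem 1.2 → ∉ W
#4 (0, -1, -1, -1): internal (0.000000, -0.414214); octagon support 0.414214 vs apothem 1.2 → ∈ W
#5 (1, 0, 0, -1): internal (0.292893, -0.707107); octagon support 0.707107 vs apothem 1.2 → ∈ W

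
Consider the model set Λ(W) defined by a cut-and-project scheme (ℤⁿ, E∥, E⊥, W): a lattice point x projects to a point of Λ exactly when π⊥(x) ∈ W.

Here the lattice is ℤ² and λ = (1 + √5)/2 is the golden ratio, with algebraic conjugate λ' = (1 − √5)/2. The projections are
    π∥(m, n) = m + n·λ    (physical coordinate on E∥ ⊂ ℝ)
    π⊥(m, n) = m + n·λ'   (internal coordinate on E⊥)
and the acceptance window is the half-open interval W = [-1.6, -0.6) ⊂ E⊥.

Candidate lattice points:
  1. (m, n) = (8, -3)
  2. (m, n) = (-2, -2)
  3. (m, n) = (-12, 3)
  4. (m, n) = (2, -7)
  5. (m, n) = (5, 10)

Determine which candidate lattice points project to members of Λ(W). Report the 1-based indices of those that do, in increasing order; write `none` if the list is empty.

λ' = (1−√5)/2 ≈ -0.61803.
[1] lift (8,-3): star map gives 9.85410; window check -1.6 ≤ 9.85410 < -0.6 is false → out
[2] lift (-2,-2): star map gives -0.76393; window check -1.6 ≤ -0.76393 < -0.6 is true → IN Λ
[3] lift (-12,3): star map gives -13.85410; window check -1.6 ≤ -13.85410 < -0.6 is false → out
[4] lift (2,-7): star map gives 6.32624; window check -1.6 ≤ 6.32624 < -0.6 is false → out
[5] lift (5,10): star map gives -1.18034; window check -1.6 ≤ -1.18034 < -0.6 is true → IN Λ

2, 5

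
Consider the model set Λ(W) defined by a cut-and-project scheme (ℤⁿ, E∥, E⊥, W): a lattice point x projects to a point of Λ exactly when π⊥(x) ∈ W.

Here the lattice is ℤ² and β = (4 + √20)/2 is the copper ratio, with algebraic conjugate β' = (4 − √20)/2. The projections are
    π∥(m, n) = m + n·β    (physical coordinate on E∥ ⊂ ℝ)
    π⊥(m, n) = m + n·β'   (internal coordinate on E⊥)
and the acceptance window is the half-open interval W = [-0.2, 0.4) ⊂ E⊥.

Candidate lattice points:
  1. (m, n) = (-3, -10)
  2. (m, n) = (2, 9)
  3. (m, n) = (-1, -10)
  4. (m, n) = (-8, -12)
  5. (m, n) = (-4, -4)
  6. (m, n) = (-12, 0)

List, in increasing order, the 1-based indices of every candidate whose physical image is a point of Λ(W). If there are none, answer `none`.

2

β' = (4−√20)/2 ≈ -0.2361.
#1 (-3,-10): internal coord -3 + (-10)·β' = -0.6393; -0.6393 ∉ [-0.2, 0.4) → out
#2 (2,9): internal coord 2 + (9)·β' = -0.1246; -0.1246 ∈ [-0.2, 0.4) → IN Λ
#3 (-1,-10): internal coord -1 + (-10)·β' = +1.3607; +1.3607 ∉ [-0.2, 0.4) → out
#4 (-8,-12): internal coord -8 + (-12)·β' = -5.1672; -5.1672 ∉ [-0.2, 0.4) → out
#5 (-4,-4): internal coord -4 + (-4)·β' = -3.0557; -3.0557 ∉ [-0.2, 0.4) → out
#6 (-12,0): internal coord -12 + (0)·β' = -12.0000; -12.0000 ∉ [-0.2, 0.4) → out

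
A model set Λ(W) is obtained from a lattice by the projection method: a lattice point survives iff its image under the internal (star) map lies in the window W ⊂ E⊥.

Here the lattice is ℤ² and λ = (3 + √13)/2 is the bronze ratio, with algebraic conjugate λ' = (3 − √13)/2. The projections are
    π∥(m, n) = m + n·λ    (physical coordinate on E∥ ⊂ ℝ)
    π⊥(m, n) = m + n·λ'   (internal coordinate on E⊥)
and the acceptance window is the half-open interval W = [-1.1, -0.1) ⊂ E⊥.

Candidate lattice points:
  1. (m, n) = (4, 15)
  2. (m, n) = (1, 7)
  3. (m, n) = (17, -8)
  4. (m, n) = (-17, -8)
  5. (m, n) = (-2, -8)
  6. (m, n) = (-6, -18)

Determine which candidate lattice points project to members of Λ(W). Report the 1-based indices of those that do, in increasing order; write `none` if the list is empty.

1, 6

Compute λ' = (3−√13)/2 = -0.30278, so π⊥(m,n) = m -0.30278·n.
candidate 1: (m,n)=(4,15) → π∥ = 4+15·λ ≈ 53.54163, π⊥ = 4+15·λ' ≈ -0.54163 ∈ [-1.1, -0.1) ⇒ IN Λ
candidate 2: (m,n)=(1,7) → π∥ = 1+7·λ ≈ 24.11943, π⊥ = 1+7·λ' ≈ -1.11943 ∉ [-1.1, -0.1) ⇒ out
candidate 3: (m,n)=(17,-8) → π∥ = 17-8·λ ≈ -9.42221, π⊥ = 17-8·λ' ≈ 19.42221 ∉ [-1.1, -0.1) ⇒ out
candidate 4: (m,n)=(-17,-8) → π∥ = -17-8·λ ≈ -43.42221, π⊥ = -17-8·λ' ≈ -14.57779 ∉ [-1.1, -0.1) ⇒ out
candidate 5: (m,n)=(-2,-8) → π∥ = -2-8·λ ≈ -28.42221, π⊥ = -2-8·λ' ≈ 0.42221 ∉ [-1.1, -0.1) ⇒ out
candidate 6: (m,n)=(-6,-18) → π∥ = -6-18·λ ≈ -65.44996, π⊥ = -6-18·λ' ≈ -0.55004 ∈ [-1.1, -0.1) ⇒ IN Λ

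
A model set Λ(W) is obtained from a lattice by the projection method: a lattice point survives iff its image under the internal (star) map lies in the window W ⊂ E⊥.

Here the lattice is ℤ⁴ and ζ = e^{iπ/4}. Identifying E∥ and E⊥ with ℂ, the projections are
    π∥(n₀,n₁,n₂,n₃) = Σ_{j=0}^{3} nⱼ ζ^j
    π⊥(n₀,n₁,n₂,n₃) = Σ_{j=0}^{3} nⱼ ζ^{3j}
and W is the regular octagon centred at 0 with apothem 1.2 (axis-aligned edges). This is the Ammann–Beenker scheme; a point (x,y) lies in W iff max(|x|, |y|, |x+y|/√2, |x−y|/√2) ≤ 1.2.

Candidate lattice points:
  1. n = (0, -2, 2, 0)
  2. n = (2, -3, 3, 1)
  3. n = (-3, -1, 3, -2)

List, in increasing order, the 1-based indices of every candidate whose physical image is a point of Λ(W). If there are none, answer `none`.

none

Internal map: ζ^{3j} for j=0..3 gives (1,0), (−√2/2,√2/2), (0,−1), (√2/2,√2/2).
candidate 1: n = (0, -2, 2, 0) → π⊥ ≈ (+1.414214, -3.414214); max(|x|,|y|,|x±y|/√2) = 3.414214 > 1.2 ⇒ ∉ W
candidate 2: n = (2, -3, 3, 1) → π⊥ ≈ (+4.828427, -4.414214); max(|x|,|y|,|x±y|/√2) = 6.535534 > 1.2 ⇒ ∉ W
candidate 3: n = (-3, -1, 3, -2) → π⊥ ≈ (-3.707107, -5.121320); max(|x|,|y|,|x±y|/√2) = 6.242641 > 1.2 ⇒ ∉ W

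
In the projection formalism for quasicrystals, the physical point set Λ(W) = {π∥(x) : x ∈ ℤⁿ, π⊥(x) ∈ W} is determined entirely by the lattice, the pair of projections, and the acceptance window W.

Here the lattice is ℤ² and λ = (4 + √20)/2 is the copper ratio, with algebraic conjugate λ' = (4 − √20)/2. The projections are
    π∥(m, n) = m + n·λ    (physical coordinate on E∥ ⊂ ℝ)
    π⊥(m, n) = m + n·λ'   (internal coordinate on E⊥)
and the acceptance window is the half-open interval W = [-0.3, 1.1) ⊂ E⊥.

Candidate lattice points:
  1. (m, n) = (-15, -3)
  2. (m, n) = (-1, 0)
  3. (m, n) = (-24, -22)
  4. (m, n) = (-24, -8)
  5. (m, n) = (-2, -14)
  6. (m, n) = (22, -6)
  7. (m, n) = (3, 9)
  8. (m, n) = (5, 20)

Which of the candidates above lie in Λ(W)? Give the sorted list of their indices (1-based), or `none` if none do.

λ' = (4−√20)/2 ≈ -0.2361.
#1 (-15,-3): internal coord -15 + (-3)·λ' = -14.2918; -14.2918 ∉ [-0.3, 1.1) → out
#2 (-1,0): internal coord -1 + (0)·λ' = -1.0000; -1.0000 ∉ [-0.3, 1.1) → out
#3 (-24,-22): internal coord -24 + (-22)·λ' = -18.8065; -18.8065 ∉ [-0.3, 1.1) → out
#4 (-24,-8): internal coord -24 + (-8)·λ' = -22.1115; -22.1115 ∉ [-0.3, 1.1) → out
#5 (-2,-14): internal coord -2 + (-14)·λ' = +1.3050; +1.3050 ∉ [-0.3, 1.1) → out
#6 (22,-6): internal coord 22 + (-6)·λ' = +23.4164; +23.4164 ∉ [-0.3, 1.1) → out
#7 (3,9): internal coord 3 + (9)·λ' = +0.8754; +0.8754 ∈ [-0.3, 1.1) → IN Λ
#8 (5,20): internal coord 5 + (20)·λ' = +0.2786; +0.2786 ∈ [-0.3, 1.1) → IN Λ

7, 8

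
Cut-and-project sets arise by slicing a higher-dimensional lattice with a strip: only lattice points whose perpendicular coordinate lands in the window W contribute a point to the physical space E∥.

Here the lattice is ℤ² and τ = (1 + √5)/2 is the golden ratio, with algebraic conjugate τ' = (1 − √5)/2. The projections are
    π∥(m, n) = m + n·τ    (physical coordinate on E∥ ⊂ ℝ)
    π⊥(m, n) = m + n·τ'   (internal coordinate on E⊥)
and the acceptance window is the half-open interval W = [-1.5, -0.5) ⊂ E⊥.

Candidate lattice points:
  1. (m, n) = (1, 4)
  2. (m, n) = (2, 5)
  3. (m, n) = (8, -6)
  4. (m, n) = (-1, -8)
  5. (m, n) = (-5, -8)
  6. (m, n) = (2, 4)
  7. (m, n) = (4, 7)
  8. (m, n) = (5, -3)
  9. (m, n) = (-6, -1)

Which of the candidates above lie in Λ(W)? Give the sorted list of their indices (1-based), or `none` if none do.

Numerically τ ≈ 1.61803 and τ' = −1/τ ≈ -0.61803.
candidate 1: (m,n)=(1,4) → π∥ = 1+4·τ ≈ 7.47214, π⊥ = 1+4·τ' ≈ -1.47214 ∈ [-1.5, -0.5) ⇒ IN Λ
candidate 2: (m,n)=(2,5) → π∥ = 2+5·τ ≈ 10.09017, π⊥ = 2+5·τ' ≈ -1.09017 ∈ [-1.5, -0.5) ⇒ IN Λ
candidate 3: (m,n)=(8,-6) → π∥ = 8-6·τ ≈ -1.70820, π⊥ = 8-6·τ' ≈ 11.70820 ∉ [-1.5, -0.5) ⇒ out
candidate 4: (m,n)=(-1,-8) → π∥ = -1-8·τ ≈ -13.94427, π⊥ = -1-8·τ' ≈ 3.94427 ∉ [-1.5, -0.5) ⇒ out
candidate 5: (m,n)=(-5,-8) → π∥ = -5-8·τ ≈ -17.94427, π⊥ = -5-8·τ' ≈ -0.05573 ∉ [-1.5, -0.5) ⇒ out
candidate 6: (m,n)=(2,4) → π∥ = 2+4·τ ≈ 8.47214, π⊥ = 2+4·τ' ≈ -0.47214 ∉ [-1.5, -0.5) ⇒ out
candidate 7: (m,n)=(4,7) → π∥ = 4+7·τ ≈ 15.32624, π⊥ = 4+7·τ' ≈ -0.32624 ∉ [-1.5, -0.5) ⇒ out
candidate 8: (m,n)=(5,-3) → π∥ = 5-3·τ ≈ 0.14590, π⊥ = 5-3·τ' ≈ 6.85410 ∉ [-1.5, -0.5) ⇒ out
candidate 9: (m,n)=(-6,-1) → π∥ = -6-1·τ ≈ -7.61803, π⊥ = -6-1·τ' ≈ -5.38197 ∉ [-1.5, -0.5) ⇒ out

1, 2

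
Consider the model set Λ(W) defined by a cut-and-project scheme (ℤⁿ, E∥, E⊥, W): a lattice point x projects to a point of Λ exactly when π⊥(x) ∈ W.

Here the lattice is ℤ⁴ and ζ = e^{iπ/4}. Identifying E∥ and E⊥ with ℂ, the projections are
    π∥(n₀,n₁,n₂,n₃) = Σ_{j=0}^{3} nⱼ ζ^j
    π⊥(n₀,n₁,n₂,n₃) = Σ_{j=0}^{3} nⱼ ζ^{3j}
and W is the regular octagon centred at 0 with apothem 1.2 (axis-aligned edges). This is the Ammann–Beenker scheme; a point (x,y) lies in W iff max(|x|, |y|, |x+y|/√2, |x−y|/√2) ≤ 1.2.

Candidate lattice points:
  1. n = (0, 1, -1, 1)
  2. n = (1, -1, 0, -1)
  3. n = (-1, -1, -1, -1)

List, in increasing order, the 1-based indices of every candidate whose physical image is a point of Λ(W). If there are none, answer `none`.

3

Internal map: ζ^{3j} for j=0..3 gives (1,0), (−√2/2,√2/2), (0,−1), (√2/2,√2/2).
candidate 1: n = (0, 1, -1, 1) → π⊥ ≈ (+0.00000, +2.41421); max(|x|,|y|,|x±y|/√2) = 2.41421 > 1.2 ⇒ ∉ W
candidate 2: n = (1, -1, 0, -1) → π⊥ ≈ (+1.00000, -1.41421); max(|x|,|y|,|x±y|/√2) = 1.70711 > 1.2 ⇒ ∉ W
candidate 3: n = (-1, -1, -1, -1) → π⊥ ≈ (-1.00000, -0.41421); max(|x|,|y|,|x±y|/√2) = 1.00000 ≤ 1.2 ⇒ ∈ W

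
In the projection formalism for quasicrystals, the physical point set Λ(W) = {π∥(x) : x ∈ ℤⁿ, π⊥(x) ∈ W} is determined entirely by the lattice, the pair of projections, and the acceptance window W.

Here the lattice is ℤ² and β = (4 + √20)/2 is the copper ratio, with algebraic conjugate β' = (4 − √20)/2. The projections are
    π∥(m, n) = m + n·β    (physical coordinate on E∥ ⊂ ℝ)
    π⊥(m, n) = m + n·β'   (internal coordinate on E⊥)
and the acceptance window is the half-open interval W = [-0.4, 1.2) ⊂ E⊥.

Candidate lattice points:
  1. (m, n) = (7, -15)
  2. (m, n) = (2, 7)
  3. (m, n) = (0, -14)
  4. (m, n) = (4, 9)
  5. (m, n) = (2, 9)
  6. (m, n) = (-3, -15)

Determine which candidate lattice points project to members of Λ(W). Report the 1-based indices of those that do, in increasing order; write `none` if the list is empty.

2, 5, 6

Numerically β ≈ 4.2361 and β' = −1/β ≈ -0.2361.
candidate 1: (m,n)=(7,-15) → π∥ = 7-15·β ≈ -56.5410, π⊥ = 7-15·β' ≈ 10.5410 ∉ [-0.4, 1.2) ⇒ out
candidate 2: (m,n)=(2,7) → π∥ = 2+7·β ≈ 31.6525, π⊥ = 2+7·β' ≈ 0.3475 ∈ [-0.4, 1.2) ⇒ IN Λ
candidate 3: (m,n)=(0,-14) → π∥ = 0-14·β ≈ -59.3050, π⊥ = 0-14·β' ≈ 3.3050 ∉ [-0.4, 1.2) ⇒ out
candidate 4: (m,n)=(4,9) → π∥ = 4+9·β ≈ 42.1246, π⊥ = 4+9·β' ≈ 1.8754 ∉ [-0.4, 1.2) ⇒ out
candidate 5: (m,n)=(2,9) → π∥ = 2+9·β ≈ 40.1246, π⊥ = 2+9·β' ≈ -0.1246 ∈ [-0.4, 1.2) ⇒ IN Λ
candidate 6: (m,n)=(-3,-15) → π∥ = -3-15·β ≈ -66.5410, π⊥ = -3-15·β' ≈ 0.5410 ∈ [-0.4, 1.2) ⇒ IN Λ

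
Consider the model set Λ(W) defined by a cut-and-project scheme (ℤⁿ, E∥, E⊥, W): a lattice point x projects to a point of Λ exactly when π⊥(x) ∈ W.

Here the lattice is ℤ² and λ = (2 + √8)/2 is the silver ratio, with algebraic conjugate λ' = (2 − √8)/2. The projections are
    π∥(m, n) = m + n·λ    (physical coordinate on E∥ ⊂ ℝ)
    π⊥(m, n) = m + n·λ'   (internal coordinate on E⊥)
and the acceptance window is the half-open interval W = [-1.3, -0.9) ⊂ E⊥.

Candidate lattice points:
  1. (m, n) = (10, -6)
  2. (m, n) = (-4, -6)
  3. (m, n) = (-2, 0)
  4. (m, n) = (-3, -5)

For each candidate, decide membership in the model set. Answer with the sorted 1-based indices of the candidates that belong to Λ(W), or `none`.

4

Compute λ' = (2−√8)/2 = -0.41421, so π⊥(m,n) = m -0.41421·n.
[1] lift (10,-6): star map gives 12.48528; window check -1.3 ≤ 12.48528 < -0.9 is false → out
[2] lift (-4,-6): star map gives -1.51472; window check -1.3 ≤ -1.51472 < -0.9 is false → out
[3] lift (-2,0): star map gives -2.00000; window check -1.3 ≤ -2.00000 < -0.9 is false → out
[4] lift (-3,-5): star map gives -0.92893; window check -1.3 ≤ -0.92893 < -0.9 is true → IN Λ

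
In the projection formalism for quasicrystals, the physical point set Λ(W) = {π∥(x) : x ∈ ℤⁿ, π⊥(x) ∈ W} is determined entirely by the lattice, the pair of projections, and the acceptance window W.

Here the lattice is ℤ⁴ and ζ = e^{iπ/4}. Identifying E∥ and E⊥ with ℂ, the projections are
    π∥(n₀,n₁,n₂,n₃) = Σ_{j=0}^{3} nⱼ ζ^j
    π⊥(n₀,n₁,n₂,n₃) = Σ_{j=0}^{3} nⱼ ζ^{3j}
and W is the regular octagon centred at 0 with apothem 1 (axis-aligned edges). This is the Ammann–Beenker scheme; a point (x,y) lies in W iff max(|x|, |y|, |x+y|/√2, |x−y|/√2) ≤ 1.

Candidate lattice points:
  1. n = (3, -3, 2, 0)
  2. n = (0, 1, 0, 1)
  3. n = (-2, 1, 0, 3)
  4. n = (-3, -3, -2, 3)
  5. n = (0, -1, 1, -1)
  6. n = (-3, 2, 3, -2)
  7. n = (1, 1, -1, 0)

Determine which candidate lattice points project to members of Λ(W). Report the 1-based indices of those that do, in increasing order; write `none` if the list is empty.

none

π⊥(n) = n₀ + n₁ζ³ + n₂ζ⁶ + n₃ζ⁹ where ζ = e^{iπ/4}.
candidate 1: n = (3, -3, 2, 0) → π⊥ ≈ (+5.1213, -4.1213); max(|x|,|y|,|x±y|/√2) = 6.5355 > 1 ⇒ ∉ W
candidate 2: n = (0, 1, 0, 1) → π⊥ ≈ (+0.0000, +1.4142); max(|x|,|y|,|x±y|/√2) = 1.4142 > 1 ⇒ ∉ W
candidate 3: n = (-2, 1, 0, 3) → π⊥ ≈ (-0.5858, +2.8284); max(|x|,|y|,|x±y|/√2) = 2.8284 > 1 ⇒ ∉ W
candidate 4: n = (-3, -3, -2, 3) → π⊥ ≈ (+1.2426, +2.0000); max(|x|,|y|,|x±y|/√2) = 2.2929 > 1 ⇒ ∉ W
candidate 5: n = (0, -1, 1, -1) → π⊥ ≈ (+0.0000, -2.4142); max(|x|,|y|,|x±y|/√2) = 2.4142 > 1 ⇒ ∉ W
candidate 6: n = (-3, 2, 3, -2) → π⊥ ≈ (-5.8284, -3.0000); max(|x|,|y|,|x±y|/√2) = 6.2426 > 1 ⇒ ∉ W
candidate 7: n = (1, 1, -1, 0) → π⊥ ≈ (+0.2929, +1.7071); max(|x|,|y|,|x±y|/√2) = 1.7071 > 1 ⇒ ∉ W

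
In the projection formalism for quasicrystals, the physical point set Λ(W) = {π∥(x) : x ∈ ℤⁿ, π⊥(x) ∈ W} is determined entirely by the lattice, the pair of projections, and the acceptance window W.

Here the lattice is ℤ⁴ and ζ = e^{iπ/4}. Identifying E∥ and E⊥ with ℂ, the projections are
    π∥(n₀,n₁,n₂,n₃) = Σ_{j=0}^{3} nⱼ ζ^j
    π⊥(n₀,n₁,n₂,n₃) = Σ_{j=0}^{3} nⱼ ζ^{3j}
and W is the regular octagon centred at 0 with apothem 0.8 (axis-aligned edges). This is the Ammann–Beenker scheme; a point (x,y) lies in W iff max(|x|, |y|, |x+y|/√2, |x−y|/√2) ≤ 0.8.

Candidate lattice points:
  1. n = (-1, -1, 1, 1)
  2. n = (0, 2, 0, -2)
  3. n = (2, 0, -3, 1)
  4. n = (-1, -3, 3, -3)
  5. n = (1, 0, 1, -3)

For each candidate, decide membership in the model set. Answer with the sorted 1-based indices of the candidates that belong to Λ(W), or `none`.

With ζ = e^{iπ/4} the internal vectors are ζ^0,ζ^3,ζ^6,ζ^9.
#1 (-1, -1, 1, 1): internal (0.4142, -1.0000); octagon support 1.0000 vs apothem 0.8 → ∉ W
#2 (0, 2, 0, -2): internal (-2.8284, 0.0000); octagon support 2.8284 vs apothem 0.8 → ∉ W
#3 (2, 0, -3, 1): internal (2.7071, 3.7071); octagon support 4.5355 vs apothem 0.8 → ∉ W
#4 (-1, -3, 3, -3): internal (-1.0000, -7.2426); octagon support 7.2426 vs apothem 0.8 → ∉ W
#5 (1, 0, 1, -3): internal (-1.1213, -3.1213); octagon support 3.1213 vs apothem 0.8 → ∉ W

none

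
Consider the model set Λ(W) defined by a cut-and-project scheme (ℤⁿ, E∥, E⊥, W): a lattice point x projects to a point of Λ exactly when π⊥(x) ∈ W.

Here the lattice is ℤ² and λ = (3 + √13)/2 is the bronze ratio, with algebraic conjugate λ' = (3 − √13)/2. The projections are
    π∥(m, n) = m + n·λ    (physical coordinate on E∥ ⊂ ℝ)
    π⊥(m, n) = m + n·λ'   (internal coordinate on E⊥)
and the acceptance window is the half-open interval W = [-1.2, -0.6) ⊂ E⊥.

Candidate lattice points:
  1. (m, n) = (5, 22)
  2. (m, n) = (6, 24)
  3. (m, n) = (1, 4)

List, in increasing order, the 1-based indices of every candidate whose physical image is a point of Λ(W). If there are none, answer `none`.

Compute λ' = (3−√13)/2 = -0.3028, so π⊥(m,n) = m -0.3028·n.
candidate 1: (m,n)=(5,22) → π∥ = 5+22·λ ≈ 77.6611, π⊥ = 5+22·λ' ≈ -1.6611 ∉ [-1.2, -0.6) ⇒ out
candidate 2: (m,n)=(6,24) → π∥ = 6+24·λ ≈ 85.2666, π⊥ = 6+24·λ' ≈ -1.2666 ∉ [-1.2, -0.6) ⇒ out
candidate 3: (m,n)=(1,4) → π∥ = 1+4·λ ≈ 14.2111, π⊥ = 1+4·λ' ≈ -0.2111 ∉ [-1.2, -0.6) ⇒ out

none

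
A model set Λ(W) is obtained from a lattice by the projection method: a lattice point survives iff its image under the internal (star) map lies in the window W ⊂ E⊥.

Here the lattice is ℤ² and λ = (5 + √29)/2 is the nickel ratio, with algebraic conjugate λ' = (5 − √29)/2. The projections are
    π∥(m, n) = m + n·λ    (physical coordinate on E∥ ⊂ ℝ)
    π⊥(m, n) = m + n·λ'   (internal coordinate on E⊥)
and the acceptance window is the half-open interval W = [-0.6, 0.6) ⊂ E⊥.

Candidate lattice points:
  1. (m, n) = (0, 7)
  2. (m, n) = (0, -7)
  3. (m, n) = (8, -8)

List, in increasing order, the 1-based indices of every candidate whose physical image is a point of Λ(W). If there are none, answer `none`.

Compute λ' = (5−√29)/2 = -0.19258, so π⊥(m,n) = m -0.19258·n.
candidate 1: (m,n)=(0,7) → π∥ = 0+7·λ ≈ 36.34808, π⊥ = 0+7·λ' ≈ -1.34808 ∉ [-0.6, 0.6) ⇒ out
candidate 2: (m,n)=(0,-7) → π∥ = 0-7·λ ≈ -36.34808, π⊥ = 0-7·λ' ≈ 1.34808 ∉ [-0.6, 0.6) ⇒ out
candidate 3: (m,n)=(8,-8) → π∥ = 8-8·λ ≈ -33.54066, π⊥ = 8-8·λ' ≈ 9.54066 ∉ [-0.6, 0.6) ⇒ out

none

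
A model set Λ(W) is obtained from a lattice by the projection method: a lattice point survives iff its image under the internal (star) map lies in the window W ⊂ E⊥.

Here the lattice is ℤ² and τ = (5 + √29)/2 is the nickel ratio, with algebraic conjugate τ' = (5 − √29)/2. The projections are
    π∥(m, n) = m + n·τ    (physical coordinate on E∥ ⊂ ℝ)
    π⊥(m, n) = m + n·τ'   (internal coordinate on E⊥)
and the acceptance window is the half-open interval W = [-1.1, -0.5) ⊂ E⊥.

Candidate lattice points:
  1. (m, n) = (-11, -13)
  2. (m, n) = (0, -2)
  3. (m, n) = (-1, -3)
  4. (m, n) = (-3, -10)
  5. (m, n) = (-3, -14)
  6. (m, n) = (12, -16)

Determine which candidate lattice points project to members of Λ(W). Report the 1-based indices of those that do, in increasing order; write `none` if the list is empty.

Numerically τ ≈ 5.19258 and τ' = −1/τ ≈ -0.19258.
#1 (-11,-13): internal coord -11 + (-13)·τ' = -8.49643; -8.49643 ∉ [-1.1, -0.5) → out
#2 (0,-2): internal coord 0 + (-2)·τ' = +0.38516; +0.38516 ∉ [-1.1, -0.5) → out
#3 (-1,-3): internal coord -1 + (-3)·τ' = -0.42225; -0.42225 ∉ [-1.1, -0.5) → out
#4 (-3,-10): internal coord -3 + (-10)·τ' = -1.07418; -1.07418 ∈ [-1.1, -0.5) → IN Λ
#5 (-3,-14): internal coord -3 + (-14)·τ' = -0.30385; -0.30385 ∉ [-1.1, -0.5) → out
#6 (12,-16): internal coord 12 + (-16)·τ' = +15.08132; +15.08132 ∉ [-1.1, -0.5) → out

4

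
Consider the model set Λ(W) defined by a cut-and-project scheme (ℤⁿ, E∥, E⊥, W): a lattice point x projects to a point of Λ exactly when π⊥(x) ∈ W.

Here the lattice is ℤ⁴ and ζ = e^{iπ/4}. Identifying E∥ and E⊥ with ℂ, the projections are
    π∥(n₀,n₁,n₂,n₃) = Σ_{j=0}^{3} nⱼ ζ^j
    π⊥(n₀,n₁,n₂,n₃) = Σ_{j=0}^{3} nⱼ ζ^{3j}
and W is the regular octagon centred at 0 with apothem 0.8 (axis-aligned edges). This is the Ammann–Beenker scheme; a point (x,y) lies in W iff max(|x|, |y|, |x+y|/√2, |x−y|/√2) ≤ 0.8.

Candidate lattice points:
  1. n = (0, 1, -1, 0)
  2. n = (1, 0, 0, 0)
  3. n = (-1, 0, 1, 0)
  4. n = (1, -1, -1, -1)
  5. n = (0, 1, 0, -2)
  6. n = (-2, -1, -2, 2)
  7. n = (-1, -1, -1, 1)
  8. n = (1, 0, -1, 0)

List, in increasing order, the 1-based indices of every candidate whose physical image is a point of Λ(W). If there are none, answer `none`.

none

π⊥(n) = n₀ + n₁ζ³ + n₂ζ⁶ + n₃ζ⁹ where ζ = e^{iπ/4}.
#1 (0, 1, -1, 0): internal (-0.70711, 1.70711); octagon support 1.70711 vs apothem 0.8 → ∉ W
#2 (1, 0, 0, 0): internal (1.00000, 0.00000); octagon support 1.00000 vs apothem 0.8 → ∉ W
#3 (-1, 0, 1, 0): internal (-1.00000, -1.00000); octagon support 1.41421 vs apothem 0.8 → ∉ W
#4 (1, -1, -1, -1): internal (1.00000, -0.41421); octagon support 1.00000 vs apothem 0.8 → ∉ W
#5 (0, 1, 0, -2): internal (-2.12132, -0.70711); octagon support 2.12132 vs apothem 0.8 → ∉ W
#6 (-2, -1, -2, 2): internal (0.12132, 2.70711); octagon support 2.70711 vs apothem 0.8 → ∉ W
#7 (-1, -1, -1, 1): internal (0.41421, 1.00000); octagon support 1.00000 vs apothem 0.8 → ∉ W
#8 (1, 0, -1, 0): internal (1.00000, 1.00000); octagon support 1.41421 vs apothem 0.8 → ∉ W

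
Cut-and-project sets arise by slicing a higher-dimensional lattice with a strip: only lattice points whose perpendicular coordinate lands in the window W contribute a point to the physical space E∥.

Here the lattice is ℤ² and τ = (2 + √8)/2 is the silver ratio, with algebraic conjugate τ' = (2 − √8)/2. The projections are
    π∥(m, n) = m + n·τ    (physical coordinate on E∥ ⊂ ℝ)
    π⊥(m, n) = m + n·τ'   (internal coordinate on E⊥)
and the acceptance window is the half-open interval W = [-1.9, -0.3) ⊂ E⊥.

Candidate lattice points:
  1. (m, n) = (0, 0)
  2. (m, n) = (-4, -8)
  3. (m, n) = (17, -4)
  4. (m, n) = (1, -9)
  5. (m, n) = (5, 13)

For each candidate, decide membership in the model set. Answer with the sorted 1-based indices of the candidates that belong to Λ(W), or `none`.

2, 5

Compute τ' = (2−√8)/2 = -0.4142, so π⊥(m,n) = m -0.4142·n.
#1 (0,0): internal coord 0 + (0)·τ' = +0.0000; +0.0000 ∉ [-1.9, -0.3) → out
#2 (-4,-8): internal coord -4 + (-8)·τ' = -0.6863; -0.6863 ∈ [-1.9, -0.3) → IN Λ
#3 (17,-4): internal coord 17 + (-4)·τ' = +18.6569; +18.6569 ∉ [-1.9, -0.3) → out
#4 (1,-9): internal coord 1 + (-9)·τ' = +4.7279; +4.7279 ∉ [-1.9, -0.3) → out
#5 (5,13): internal coord 5 + (13)·τ' = -0.3848; -0.3848 ∈ [-1.9, -0.3) → IN Λ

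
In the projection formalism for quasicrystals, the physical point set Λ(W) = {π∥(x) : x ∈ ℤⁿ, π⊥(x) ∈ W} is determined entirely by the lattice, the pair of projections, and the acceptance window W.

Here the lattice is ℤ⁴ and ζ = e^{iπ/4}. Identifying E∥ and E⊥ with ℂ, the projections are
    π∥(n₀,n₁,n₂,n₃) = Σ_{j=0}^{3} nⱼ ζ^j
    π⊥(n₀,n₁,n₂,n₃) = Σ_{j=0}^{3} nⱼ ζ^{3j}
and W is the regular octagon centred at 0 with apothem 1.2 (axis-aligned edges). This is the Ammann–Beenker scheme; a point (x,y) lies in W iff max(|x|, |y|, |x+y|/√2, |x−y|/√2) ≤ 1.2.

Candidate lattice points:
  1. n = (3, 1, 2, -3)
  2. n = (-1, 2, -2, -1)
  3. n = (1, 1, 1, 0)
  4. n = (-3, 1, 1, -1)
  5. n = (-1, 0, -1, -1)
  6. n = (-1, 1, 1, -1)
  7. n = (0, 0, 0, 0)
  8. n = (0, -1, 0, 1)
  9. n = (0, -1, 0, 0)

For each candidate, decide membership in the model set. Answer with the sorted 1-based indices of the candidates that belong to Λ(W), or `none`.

With ζ = e^{iπ/4} the internal vectors are ζ^0,ζ^3,ζ^6,ζ^9.
candidate 1: n = (3, 1, 2, -3) → π⊥ ≈ (+0.17157, -3.41421); max(|x|,|y|,|x±y|/√2) = 3.41421 > 1.2 ⇒ ∉ W
candidate 2: n = (-1, 2, -2, -1) → π⊥ ≈ (-3.12132, +2.70711); max(|x|,|y|,|x±y|/√2) = 4.12132 > 1.2 ⇒ ∉ W
candidate 3: n = (1, 1, 1, 0) → π⊥ ≈ (+0.29289, -0.29289); max(|x|,|y|,|x±y|/√2) = 0.41421 ≤ 1.2 ⇒ ∈ W
candidate 4: n = (-3, 1, 1, -1) → π⊥ ≈ (-4.41421, -1.00000); max(|x|,|y|,|x±y|/√2) = 4.41421 > 1.2 ⇒ ∉ W
candidate 5: n = (-1, 0, -1, -1) → π⊥ ≈ (-1.70711, +0.29289); max(|x|,|y|,|x±y|/√2) = 1.70711 > 1.2 ⇒ ∉ W
candidate 6: n = (-1, 1, 1, -1) → π⊥ ≈ (-2.41421, -1.00000); max(|x|,|y|,|x±y|/√2) = 2.41421 > 1.2 ⇒ ∉ W
candidate 7: n = (0, 0, 0, 0) → π⊥ ≈ (+0.00000, +0.00000); max(|x|,|y|,|x±y|/√2) = 0.00000 ≤ 1.2 ⇒ ∈ W
candidate 8: n = (0, -1, 0, 1) → π⊥ ≈ (+1.41421, +0.00000); max(|x|,|y|,|x±y|/√2) = 1.41421 > 1.2 ⇒ ∉ W
candidate 9: n = (0, -1, 0, 0) → π⊥ ≈ (+0.70711, -0.70711); max(|x|,|y|,|x±y|/√2) = 1.00000 ≤ 1.2 ⇒ ∈ W

3, 7, 9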